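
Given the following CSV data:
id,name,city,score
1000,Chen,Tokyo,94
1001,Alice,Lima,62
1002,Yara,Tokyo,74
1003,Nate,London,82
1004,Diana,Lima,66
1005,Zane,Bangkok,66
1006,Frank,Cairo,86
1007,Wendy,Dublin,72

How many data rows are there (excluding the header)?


Counting rows (excluding header):
Header: id,name,city,score
Data rows: 8

ANSWER: 8


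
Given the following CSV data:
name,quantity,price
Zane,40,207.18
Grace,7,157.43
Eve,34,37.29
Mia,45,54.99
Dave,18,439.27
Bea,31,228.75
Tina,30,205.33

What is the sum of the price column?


Values in 'price' column:
  Row 1: 207.18
  Row 2: 157.43
  Row 3: 37.29
  Row 4: 54.99
  Row 5: 439.27
  Row 6: 228.75
  Row 7: 205.33
Sum = 207.18 + 157.43 + 37.29 + 54.99 + 439.27 + 228.75 + 205.33 = 1330.24

ANSWER: 1330.24


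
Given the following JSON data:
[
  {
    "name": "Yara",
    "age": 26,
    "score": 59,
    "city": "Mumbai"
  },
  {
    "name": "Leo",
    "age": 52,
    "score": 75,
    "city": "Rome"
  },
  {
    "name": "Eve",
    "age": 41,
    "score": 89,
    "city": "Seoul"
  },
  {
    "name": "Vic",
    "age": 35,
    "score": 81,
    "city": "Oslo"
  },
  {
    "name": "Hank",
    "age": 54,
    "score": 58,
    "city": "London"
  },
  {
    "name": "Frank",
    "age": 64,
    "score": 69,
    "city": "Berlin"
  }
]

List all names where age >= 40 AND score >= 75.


Checking both conditions:
  Yara (age=26, score=59) -> no
  Leo (age=52, score=75) -> YES
  Eve (age=41, score=89) -> YES
  Vic (age=35, score=81) -> no
  Hank (age=54, score=58) -> no
  Frank (age=64, score=69) -> no


ANSWER: Leo, Eve


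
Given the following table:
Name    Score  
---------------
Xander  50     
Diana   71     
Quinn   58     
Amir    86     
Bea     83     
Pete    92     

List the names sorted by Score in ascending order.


Sorting by Score (ascending):
  Xander: 50
  Quinn: 58
  Diana: 71
  Bea: 83
  Amir: 86
  Pete: 92


ANSWER: Xander, Quinn, Diana, Bea, Amir, Pete


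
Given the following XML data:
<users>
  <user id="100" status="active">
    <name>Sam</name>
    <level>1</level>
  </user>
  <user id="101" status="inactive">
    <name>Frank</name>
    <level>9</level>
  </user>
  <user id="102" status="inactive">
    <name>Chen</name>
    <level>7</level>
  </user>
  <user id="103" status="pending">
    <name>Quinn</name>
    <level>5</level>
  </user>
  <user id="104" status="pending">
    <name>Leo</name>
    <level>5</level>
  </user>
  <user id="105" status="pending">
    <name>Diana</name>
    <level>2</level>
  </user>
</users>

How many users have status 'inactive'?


Counting users with status='inactive':
  Frank (id=101) -> MATCH
  Chen (id=102) -> MATCH
Count: 2

ANSWER: 2


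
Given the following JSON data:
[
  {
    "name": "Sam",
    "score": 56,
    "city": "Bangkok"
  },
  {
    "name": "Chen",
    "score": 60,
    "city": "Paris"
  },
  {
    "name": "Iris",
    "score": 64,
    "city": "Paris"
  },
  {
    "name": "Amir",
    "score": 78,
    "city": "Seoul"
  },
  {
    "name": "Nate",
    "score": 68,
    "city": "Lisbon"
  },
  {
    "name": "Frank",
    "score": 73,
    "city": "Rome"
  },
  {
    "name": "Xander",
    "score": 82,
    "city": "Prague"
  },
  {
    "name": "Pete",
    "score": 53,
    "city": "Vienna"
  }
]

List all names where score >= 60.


Filtering records where score >= 60:
  Sam (score=56) -> no
  Chen (score=60) -> YES
  Iris (score=64) -> YES
  Amir (score=78) -> YES
  Nate (score=68) -> YES
  Frank (score=73) -> YES
  Xander (score=82) -> YES
  Pete (score=53) -> no


ANSWER: Chen, Iris, Amir, Nate, Frank, Xander


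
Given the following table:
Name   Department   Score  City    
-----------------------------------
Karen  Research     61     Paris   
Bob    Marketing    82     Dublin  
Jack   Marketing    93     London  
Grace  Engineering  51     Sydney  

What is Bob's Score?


Row 2: Bob
Score = 82

ANSWER: 82


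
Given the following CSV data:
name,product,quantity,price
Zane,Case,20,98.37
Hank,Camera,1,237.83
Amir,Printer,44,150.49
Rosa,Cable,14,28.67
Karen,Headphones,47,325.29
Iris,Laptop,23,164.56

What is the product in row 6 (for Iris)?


Row 6: Iris
Column 'product' = Laptop

ANSWER: Laptop


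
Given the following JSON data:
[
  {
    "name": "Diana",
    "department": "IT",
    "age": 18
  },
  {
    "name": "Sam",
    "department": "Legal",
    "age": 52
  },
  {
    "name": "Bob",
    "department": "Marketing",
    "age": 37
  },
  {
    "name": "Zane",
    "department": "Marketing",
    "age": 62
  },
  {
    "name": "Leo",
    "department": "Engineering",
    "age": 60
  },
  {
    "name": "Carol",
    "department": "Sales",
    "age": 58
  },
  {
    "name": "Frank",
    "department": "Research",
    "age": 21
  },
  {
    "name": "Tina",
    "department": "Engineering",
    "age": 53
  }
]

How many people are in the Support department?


Scanning records for department = Support
  No matches found
Count: 0

ANSWER: 0


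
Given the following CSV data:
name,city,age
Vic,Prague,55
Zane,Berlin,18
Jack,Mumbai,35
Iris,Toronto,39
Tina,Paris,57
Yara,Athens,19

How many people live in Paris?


Scanning city column for 'Paris':
  Row 5: Tina -> MATCH
Total matches: 1

ANSWER: 1


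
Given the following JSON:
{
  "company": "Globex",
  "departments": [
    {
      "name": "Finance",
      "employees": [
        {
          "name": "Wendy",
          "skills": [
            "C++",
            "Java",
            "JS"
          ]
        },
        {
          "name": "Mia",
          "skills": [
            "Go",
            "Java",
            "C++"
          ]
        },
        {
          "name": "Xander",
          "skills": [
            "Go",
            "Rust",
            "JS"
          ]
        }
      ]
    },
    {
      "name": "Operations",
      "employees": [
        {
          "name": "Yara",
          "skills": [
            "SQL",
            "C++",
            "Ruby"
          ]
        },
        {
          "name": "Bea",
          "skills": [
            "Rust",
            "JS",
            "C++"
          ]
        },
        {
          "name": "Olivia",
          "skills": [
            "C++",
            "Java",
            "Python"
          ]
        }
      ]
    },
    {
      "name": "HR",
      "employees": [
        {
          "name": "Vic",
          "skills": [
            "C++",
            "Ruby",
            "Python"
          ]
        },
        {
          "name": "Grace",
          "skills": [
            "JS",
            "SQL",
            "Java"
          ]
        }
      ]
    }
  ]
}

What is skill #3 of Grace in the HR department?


Path: departments[2].employees[1].skills[2]
Value: Java

ANSWER: Java


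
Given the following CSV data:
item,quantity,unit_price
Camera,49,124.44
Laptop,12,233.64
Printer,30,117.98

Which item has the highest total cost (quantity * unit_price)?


Computing row totals:
  Camera: 6097.56
  Laptop: 2803.68
  Printer: 3539.4
Maximum: Camera (6097.56)

ANSWER: Camera


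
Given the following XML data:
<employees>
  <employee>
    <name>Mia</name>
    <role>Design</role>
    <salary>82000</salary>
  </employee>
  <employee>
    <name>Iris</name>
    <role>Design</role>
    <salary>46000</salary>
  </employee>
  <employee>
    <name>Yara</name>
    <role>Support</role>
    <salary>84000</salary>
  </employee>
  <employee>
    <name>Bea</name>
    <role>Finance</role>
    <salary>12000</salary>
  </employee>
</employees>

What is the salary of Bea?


Searching for <employee> with <name>Bea</name>
Found at position 4
<salary>12000</salary>

ANSWER: 12000


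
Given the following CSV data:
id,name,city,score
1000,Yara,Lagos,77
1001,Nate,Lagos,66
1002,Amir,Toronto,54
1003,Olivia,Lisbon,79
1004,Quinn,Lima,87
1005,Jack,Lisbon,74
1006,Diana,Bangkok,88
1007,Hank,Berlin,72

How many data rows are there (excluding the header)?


Counting rows (excluding header):
Header: id,name,city,score
Data rows: 8

ANSWER: 8


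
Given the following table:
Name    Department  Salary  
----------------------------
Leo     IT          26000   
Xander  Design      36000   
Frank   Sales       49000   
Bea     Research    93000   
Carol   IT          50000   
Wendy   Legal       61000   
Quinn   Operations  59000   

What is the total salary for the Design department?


Design department members:
  Xander: 36000
Total = 36000 = 36000

ANSWER: 36000


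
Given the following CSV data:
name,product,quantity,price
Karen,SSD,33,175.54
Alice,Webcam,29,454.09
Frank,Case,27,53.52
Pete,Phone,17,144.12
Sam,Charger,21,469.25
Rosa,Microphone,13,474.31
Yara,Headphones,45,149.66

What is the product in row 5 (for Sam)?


Row 5: Sam
Column 'product' = Charger

ANSWER: Charger


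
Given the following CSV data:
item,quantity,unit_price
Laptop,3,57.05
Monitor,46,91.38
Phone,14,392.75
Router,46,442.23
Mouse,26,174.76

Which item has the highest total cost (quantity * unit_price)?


Computing row totals:
  Laptop: 171.15
  Monitor: 4203.48
  Phone: 5498.5
  Router: 20342.58
  Mouse: 4543.76
Maximum: Router (20342.58)

ANSWER: Router


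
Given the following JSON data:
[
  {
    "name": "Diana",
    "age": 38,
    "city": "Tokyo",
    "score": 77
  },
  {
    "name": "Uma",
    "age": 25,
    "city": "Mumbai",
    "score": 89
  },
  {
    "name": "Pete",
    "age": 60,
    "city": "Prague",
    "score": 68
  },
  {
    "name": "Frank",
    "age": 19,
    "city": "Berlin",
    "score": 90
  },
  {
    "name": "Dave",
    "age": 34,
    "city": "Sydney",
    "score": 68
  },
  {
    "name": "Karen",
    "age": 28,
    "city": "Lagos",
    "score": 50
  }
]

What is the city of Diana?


Looking up record where name = Diana
Record index: 0
Field 'city' = Tokyo

ANSWER: Tokyo


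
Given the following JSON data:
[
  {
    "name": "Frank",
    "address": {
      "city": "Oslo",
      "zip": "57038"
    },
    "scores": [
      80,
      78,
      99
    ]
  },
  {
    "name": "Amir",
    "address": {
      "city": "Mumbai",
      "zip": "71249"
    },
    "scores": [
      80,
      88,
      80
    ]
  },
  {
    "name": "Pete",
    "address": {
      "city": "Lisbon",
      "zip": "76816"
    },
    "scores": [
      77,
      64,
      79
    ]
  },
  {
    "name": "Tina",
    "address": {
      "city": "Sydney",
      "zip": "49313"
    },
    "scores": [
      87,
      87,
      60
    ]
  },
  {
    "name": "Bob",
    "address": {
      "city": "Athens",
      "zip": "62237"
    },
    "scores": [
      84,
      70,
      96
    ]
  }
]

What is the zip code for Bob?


Path: records[4].address.zip
Value: 62237

ANSWER: 62237


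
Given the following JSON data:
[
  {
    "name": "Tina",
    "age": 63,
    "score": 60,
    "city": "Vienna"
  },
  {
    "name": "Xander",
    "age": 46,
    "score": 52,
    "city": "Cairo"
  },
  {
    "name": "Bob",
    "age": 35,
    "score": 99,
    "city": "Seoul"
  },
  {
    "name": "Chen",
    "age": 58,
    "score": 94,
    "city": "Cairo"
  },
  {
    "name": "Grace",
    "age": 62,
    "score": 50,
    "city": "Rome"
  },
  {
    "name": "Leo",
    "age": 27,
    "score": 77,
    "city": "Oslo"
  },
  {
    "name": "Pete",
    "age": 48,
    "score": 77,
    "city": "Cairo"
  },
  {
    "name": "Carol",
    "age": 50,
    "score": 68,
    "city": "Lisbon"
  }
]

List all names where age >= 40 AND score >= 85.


Checking both conditions:
  Tina (age=63, score=60) -> no
  Xander (age=46, score=52) -> no
  Bob (age=35, score=99) -> no
  Chen (age=58, score=94) -> YES
  Grace (age=62, score=50) -> no
  Leo (age=27, score=77) -> no
  Pete (age=48, score=77) -> no
  Carol (age=50, score=68) -> no


ANSWER: Chen


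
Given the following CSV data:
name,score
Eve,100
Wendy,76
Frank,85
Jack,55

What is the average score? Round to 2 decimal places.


Scores: 100, 76, 85, 55
Sum = 316
Count = 4
Average = 316 / 4 = 79.00

ANSWER: 79.00


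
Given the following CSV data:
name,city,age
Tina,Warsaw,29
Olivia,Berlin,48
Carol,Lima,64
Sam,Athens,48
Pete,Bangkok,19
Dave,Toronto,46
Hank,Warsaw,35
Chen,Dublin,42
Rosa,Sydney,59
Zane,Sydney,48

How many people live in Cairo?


Scanning city column for 'Cairo':
Total matches: 0

ANSWER: 0


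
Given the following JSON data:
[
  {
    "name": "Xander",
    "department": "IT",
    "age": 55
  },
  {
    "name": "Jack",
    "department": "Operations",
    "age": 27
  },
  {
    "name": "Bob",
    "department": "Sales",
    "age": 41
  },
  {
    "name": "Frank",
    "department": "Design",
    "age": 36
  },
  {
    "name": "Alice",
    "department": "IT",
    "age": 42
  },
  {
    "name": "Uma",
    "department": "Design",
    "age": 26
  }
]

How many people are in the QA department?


Scanning records for department = QA
  No matches found
Count: 0

ANSWER: 0


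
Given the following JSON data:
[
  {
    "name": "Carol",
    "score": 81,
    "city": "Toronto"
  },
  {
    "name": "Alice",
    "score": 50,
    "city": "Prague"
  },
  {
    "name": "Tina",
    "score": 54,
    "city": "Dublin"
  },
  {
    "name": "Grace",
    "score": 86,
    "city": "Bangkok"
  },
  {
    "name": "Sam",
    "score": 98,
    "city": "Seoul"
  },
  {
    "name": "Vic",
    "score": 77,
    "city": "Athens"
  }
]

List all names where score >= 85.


Filtering records where score >= 85:
  Carol (score=81) -> no
  Alice (score=50) -> no
  Tina (score=54) -> no
  Grace (score=86) -> YES
  Sam (score=98) -> YES
  Vic (score=77) -> no


ANSWER: Grace, Sam


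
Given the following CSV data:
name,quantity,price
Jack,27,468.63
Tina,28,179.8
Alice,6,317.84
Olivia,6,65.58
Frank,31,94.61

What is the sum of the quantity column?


Values in 'quantity' column:
  Row 1: 27
  Row 2: 28
  Row 3: 6
  Row 4: 6
  Row 5: 31
Sum = 27 + 28 + 6 + 6 + 31 = 98

ANSWER: 98


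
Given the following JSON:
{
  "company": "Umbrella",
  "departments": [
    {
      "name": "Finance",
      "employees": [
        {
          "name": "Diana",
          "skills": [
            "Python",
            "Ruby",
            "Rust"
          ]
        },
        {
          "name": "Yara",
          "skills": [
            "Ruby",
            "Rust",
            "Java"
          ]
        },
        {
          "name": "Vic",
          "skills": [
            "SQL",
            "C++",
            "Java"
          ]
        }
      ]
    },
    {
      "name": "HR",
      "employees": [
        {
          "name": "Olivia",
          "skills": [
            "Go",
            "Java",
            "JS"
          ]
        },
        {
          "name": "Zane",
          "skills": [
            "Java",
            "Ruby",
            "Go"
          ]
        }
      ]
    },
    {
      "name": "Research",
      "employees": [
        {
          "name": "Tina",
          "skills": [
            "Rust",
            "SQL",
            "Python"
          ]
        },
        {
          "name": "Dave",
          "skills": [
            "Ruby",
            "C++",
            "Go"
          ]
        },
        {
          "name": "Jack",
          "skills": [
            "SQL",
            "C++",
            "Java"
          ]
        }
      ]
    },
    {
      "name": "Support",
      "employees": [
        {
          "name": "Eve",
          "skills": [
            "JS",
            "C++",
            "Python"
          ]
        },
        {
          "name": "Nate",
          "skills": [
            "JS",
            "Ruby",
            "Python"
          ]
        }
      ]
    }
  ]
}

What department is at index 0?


Path: departments[0].name
Value: Finance

ANSWER: Finance


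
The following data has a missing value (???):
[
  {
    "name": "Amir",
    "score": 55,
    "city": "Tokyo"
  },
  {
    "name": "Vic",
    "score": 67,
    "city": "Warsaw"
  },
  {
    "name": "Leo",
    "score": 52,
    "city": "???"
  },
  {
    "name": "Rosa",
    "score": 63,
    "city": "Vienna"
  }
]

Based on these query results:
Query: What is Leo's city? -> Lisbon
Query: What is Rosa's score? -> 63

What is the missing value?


The missing value is Leo's city
From query: Leo's city = Lisbon

ANSWER: Lisbon


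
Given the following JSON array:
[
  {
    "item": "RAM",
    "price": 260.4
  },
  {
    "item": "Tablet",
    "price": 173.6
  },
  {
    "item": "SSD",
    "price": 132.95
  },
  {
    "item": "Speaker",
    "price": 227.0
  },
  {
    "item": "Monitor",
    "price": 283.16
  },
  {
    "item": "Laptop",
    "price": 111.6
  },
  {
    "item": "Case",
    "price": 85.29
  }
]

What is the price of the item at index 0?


Array index 0 -> RAM
price = 260.4

ANSWER: 260.4


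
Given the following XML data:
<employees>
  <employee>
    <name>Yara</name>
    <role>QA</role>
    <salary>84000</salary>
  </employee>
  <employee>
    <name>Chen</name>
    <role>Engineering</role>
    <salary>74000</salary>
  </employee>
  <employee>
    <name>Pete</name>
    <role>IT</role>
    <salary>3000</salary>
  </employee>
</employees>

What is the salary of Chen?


Searching for <employee> with <name>Chen</name>
Found at position 2
<salary>74000</salary>

ANSWER: 74000


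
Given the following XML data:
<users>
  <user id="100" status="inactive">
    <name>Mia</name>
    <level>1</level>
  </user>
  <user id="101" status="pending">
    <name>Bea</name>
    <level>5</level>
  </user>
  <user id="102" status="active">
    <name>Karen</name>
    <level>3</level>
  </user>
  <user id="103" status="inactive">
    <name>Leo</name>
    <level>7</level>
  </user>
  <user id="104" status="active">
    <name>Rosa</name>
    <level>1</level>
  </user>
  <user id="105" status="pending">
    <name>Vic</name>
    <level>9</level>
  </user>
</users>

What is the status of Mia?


Finding user with name = Mia
user id="100" status="inactive"

ANSWER: inactive


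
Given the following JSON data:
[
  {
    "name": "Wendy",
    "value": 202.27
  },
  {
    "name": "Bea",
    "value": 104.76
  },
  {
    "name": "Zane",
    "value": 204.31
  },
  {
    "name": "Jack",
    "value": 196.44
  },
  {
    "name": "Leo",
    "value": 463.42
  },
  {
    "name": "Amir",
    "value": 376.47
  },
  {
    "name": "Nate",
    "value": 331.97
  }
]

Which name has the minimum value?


Comparing values:
  Wendy: 202.27
  Bea: 104.76
  Zane: 204.31
  Jack: 196.44
  Leo: 463.42
  Amir: 376.47
  Nate: 331.97
Minimum: Bea (104.76)

ANSWER: Bea


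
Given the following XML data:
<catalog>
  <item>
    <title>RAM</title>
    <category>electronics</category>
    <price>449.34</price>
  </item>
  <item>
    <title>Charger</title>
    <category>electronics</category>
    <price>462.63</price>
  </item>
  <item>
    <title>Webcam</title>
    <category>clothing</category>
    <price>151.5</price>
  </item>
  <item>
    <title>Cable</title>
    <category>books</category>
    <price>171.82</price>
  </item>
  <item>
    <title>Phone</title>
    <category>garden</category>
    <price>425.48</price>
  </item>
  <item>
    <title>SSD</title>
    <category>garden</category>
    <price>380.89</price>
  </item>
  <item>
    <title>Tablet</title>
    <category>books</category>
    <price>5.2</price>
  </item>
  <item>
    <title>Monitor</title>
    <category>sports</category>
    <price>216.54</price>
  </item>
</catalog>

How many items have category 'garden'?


Scanning <item> elements for <category>garden</category>:
  Item 5: Phone -> MATCH
  Item 6: SSD -> MATCH
Count: 2

ANSWER: 2


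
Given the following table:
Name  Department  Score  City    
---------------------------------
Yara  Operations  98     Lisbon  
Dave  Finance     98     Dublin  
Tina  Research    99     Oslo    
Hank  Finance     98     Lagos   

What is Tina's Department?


Row 3: Tina
Department = Research

ANSWER: Research


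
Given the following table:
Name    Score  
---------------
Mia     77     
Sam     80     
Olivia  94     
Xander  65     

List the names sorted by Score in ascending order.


Sorting by Score (ascending):
  Xander: 65
  Mia: 77
  Sam: 80
  Olivia: 94


ANSWER: Xander, Mia, Sam, Olivia


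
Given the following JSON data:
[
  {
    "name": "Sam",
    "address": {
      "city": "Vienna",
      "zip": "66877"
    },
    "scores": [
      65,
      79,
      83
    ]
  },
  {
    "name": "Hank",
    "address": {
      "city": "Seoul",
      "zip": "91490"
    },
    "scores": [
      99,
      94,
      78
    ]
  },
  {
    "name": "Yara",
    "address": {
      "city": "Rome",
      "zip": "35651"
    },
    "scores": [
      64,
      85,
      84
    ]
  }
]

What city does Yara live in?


Path: records[2].address.city
Value: Rome

ANSWER: Rome


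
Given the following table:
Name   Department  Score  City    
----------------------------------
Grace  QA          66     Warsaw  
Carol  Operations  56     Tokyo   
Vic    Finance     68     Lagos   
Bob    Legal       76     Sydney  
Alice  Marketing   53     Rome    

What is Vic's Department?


Row 3: Vic
Department = Finance

ANSWER: Finance


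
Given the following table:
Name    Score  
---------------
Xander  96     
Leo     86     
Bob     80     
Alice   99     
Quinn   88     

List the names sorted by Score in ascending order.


Sorting by Score (ascending):
  Bob: 80
  Leo: 86
  Quinn: 88
  Xander: 96
  Alice: 99


ANSWER: Bob, Leo, Quinn, Xander, Alice


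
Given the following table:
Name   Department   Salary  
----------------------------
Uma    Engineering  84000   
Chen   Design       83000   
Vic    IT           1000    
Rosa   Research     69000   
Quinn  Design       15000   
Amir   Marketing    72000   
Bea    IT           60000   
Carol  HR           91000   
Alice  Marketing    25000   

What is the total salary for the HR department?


HR department members:
  Carol: 91000
Total = 91000 = 91000

ANSWER: 91000


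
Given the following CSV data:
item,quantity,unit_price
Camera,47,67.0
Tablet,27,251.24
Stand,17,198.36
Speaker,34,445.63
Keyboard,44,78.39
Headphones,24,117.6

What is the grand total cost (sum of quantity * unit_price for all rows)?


Computing row totals:
  Camera: 47 * 67.0 = 3149.0
  Tablet: 27 * 251.24 = 6783.48
  Stand: 17 * 198.36 = 3372.12
  Speaker: 34 * 445.63 = 15151.42
  Keyboard: 44 * 78.39 = 3449.16
  Headphones: 24 * 117.6 = 2822.4
Grand total = 3149.0 + 6783.48 + 3372.12 + 15151.42 + 3449.16 + 2822.4 = 34727.58

ANSWER: 34727.58


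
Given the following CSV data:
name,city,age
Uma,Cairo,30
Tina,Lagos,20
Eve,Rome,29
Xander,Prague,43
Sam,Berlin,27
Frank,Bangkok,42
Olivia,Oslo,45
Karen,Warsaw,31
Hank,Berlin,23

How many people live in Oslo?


Scanning city column for 'Oslo':
  Row 7: Olivia -> MATCH
Total matches: 1

ANSWER: 1


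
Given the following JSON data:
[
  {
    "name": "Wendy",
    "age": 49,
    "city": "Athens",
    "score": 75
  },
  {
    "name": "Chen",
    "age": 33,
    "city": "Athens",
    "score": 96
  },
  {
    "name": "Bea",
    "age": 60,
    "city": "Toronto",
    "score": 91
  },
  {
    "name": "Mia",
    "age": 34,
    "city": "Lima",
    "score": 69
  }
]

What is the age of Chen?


Looking up record where name = Chen
Record index: 1
Field 'age' = 33

ANSWER: 33


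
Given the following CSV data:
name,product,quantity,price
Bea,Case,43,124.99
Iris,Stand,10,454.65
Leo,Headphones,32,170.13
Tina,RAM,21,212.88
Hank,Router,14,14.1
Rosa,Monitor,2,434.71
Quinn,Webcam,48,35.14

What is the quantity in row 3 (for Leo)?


Row 3: Leo
Column 'quantity' = 32

ANSWER: 32


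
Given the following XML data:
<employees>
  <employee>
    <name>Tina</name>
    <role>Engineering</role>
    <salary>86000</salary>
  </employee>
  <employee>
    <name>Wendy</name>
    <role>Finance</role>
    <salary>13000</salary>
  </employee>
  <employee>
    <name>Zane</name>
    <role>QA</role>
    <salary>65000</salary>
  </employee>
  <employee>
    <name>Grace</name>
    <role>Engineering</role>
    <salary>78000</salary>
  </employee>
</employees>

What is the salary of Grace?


Searching for <employee> with <name>Grace</name>
Found at position 4
<salary>78000</salary>

ANSWER: 78000


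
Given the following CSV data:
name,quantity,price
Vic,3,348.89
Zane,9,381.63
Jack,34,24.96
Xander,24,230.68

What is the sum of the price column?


Values in 'price' column:
  Row 1: 348.89
  Row 2: 381.63
  Row 3: 24.96
  Row 4: 230.68
Sum = 348.89 + 381.63 + 24.96 + 230.68 = 986.16

ANSWER: 986.16


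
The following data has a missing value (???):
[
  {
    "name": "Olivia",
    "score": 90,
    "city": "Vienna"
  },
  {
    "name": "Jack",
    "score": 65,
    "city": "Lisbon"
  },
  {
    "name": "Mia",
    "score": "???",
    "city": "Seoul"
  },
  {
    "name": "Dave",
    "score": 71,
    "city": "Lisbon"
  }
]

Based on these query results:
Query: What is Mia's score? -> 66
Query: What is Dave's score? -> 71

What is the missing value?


The missing value is Mia's score
From query: Mia's score = 66

ANSWER: 66


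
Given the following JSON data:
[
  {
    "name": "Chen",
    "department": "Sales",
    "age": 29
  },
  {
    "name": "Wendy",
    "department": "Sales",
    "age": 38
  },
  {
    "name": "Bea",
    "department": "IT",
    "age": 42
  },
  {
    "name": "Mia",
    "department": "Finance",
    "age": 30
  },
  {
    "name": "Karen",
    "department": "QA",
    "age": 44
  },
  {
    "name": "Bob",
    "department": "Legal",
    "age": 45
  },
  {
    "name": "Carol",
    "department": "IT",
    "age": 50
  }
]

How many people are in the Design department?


Scanning records for department = Design
  No matches found
Count: 0

ANSWER: 0


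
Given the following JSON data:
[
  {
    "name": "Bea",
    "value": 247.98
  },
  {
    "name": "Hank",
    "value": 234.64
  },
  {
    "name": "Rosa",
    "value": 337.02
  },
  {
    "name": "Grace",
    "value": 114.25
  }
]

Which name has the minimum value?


Comparing values:
  Bea: 247.98
  Hank: 234.64
  Rosa: 337.02
  Grace: 114.25
Minimum: Grace (114.25)

ANSWER: Grace


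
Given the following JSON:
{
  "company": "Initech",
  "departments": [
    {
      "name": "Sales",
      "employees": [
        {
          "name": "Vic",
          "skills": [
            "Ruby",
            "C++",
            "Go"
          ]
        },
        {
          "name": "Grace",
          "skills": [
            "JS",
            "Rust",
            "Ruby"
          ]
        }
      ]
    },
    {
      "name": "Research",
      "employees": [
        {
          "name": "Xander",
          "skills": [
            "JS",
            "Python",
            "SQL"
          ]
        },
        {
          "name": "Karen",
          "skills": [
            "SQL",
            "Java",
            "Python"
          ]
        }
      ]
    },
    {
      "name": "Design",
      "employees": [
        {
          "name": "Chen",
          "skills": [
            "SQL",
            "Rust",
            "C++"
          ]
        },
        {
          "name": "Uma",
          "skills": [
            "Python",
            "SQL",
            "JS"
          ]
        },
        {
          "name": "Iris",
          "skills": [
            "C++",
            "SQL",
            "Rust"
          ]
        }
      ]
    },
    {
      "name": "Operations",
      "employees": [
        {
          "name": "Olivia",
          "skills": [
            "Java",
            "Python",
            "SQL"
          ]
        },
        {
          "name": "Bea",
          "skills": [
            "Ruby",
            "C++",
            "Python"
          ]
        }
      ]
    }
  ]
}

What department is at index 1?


Path: departments[1].name
Value: Research

ANSWER: Research


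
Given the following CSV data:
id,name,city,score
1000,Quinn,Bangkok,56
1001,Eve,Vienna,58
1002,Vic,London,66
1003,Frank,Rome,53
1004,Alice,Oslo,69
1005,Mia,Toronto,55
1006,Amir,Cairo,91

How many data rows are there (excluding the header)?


Counting rows (excluding header):
Header: id,name,city,score
Data rows: 7

ANSWER: 7


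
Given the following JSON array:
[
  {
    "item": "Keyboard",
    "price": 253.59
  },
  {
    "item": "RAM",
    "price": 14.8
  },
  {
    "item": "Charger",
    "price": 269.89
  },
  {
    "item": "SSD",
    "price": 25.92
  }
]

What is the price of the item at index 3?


Array index 3 -> SSD
price = 25.92

ANSWER: 25.92


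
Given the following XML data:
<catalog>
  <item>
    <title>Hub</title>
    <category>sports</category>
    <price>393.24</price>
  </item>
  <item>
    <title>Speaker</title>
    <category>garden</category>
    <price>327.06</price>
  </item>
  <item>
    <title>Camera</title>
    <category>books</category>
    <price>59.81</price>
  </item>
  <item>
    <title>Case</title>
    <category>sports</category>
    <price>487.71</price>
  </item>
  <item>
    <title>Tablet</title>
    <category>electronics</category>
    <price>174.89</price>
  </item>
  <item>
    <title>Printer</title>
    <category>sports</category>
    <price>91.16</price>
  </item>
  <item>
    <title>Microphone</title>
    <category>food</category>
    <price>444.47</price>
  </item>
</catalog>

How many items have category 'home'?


Scanning <item> elements for <category>home</category>:
Count: 0

ANSWER: 0


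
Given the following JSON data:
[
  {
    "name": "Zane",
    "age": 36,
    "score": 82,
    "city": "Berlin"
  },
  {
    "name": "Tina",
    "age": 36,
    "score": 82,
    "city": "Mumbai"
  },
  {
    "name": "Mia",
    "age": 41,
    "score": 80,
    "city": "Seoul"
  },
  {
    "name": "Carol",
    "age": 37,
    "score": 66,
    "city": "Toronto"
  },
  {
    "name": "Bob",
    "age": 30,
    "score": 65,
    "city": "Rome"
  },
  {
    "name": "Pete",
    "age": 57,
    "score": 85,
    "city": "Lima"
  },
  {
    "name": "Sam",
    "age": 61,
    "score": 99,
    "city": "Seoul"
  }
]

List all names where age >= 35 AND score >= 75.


Checking both conditions:
  Zane (age=36, score=82) -> YES
  Tina (age=36, score=82) -> YES
  Mia (age=41, score=80) -> YES
  Carol (age=37, score=66) -> no
  Bob (age=30, score=65) -> no
  Pete (age=57, score=85) -> YES
  Sam (age=61, score=99) -> YES


ANSWER: Zane, Tina, Mia, Pete, Sam


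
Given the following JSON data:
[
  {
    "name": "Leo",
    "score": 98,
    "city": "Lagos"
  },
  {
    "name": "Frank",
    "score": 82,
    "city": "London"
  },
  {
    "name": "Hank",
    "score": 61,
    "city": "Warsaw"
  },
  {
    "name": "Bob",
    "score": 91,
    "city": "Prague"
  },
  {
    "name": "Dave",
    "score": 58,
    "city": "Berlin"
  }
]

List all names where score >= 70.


Filtering records where score >= 70:
  Leo (score=98) -> YES
  Frank (score=82) -> YES
  Hank (score=61) -> no
  Bob (score=91) -> YES
  Dave (score=58) -> no


ANSWER: Leo, Frank, Bob


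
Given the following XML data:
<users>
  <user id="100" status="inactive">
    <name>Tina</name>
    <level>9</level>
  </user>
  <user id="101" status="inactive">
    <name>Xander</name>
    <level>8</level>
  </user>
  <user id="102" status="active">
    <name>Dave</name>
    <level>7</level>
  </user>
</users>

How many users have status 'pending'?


Counting users with status='pending':
Count: 0

ANSWER: 0


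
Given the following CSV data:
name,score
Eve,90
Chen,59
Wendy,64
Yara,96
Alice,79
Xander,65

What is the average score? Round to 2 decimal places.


Scores: 90, 59, 64, 96, 79, 65
Sum = 453
Count = 6
Average = 453 / 6 = 75.50

ANSWER: 75.50


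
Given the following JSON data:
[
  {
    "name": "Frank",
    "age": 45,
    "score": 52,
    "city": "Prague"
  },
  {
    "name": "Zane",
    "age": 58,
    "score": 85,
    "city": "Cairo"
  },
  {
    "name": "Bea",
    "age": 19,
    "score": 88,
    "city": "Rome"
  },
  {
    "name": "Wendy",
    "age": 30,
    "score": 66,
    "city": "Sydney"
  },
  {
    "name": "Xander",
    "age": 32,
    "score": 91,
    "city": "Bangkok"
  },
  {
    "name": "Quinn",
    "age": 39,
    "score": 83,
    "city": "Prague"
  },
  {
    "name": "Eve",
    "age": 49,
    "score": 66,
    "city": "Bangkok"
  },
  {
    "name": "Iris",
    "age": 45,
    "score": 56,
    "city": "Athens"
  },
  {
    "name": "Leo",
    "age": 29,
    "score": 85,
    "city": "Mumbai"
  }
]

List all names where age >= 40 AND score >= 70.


Checking both conditions:
  Frank (age=45, score=52) -> no
  Zane (age=58, score=85) -> YES
  Bea (age=19, score=88) -> no
  Wendy (age=30, score=66) -> no
  Xander (age=32, score=91) -> no
  Quinn (age=39, score=83) -> no
  Eve (age=49, score=66) -> no
  Iris (age=45, score=56) -> no
  Leo (age=29, score=85) -> no


ANSWER: Zane


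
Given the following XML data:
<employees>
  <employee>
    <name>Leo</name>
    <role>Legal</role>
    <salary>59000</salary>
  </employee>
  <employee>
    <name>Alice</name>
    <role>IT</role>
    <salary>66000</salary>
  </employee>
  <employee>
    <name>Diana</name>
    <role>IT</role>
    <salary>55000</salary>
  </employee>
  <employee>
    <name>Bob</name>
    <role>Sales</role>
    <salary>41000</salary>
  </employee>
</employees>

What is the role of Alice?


Searching for <employee> with <name>Alice</name>
Found at position 2
<role>IT</role>

ANSWER: IT


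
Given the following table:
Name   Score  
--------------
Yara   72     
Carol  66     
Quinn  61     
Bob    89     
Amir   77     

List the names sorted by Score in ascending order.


Sorting by Score (ascending):
  Quinn: 61
  Carol: 66
  Yara: 72
  Amir: 77
  Bob: 89


ANSWER: Quinn, Carol, Yara, Amir, Bob


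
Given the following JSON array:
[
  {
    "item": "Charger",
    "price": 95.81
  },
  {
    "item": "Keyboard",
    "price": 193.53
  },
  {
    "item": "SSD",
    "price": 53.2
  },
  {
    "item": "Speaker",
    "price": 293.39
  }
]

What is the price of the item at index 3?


Array index 3 -> Speaker
price = 293.39

ANSWER: 293.39


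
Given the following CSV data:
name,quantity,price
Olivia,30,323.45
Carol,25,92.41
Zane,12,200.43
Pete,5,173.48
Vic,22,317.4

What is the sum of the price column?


Values in 'price' column:
  Row 1: 323.45
  Row 2: 92.41
  Row 3: 200.43
  Row 4: 173.48
  Row 5: 317.4
Sum = 323.45 + 92.41 + 200.43 + 173.48 + 317.4 = 1107.17

ANSWER: 1107.17


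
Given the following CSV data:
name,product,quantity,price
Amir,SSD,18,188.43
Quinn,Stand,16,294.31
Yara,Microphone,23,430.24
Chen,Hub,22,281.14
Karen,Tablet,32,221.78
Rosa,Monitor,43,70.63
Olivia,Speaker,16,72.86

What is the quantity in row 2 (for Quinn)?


Row 2: Quinn
Column 'quantity' = 16

ANSWER: 16


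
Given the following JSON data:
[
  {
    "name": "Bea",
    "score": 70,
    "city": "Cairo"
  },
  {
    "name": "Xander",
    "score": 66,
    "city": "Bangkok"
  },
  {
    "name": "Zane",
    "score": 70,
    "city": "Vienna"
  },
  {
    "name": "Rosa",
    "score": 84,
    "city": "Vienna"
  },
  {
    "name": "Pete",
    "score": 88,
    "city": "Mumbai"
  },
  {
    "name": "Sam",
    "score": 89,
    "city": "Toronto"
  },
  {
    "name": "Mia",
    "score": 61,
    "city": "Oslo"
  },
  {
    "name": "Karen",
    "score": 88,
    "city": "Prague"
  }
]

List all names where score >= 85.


Filtering records where score >= 85:
  Bea (score=70) -> no
  Xander (score=66) -> no
  Zane (score=70) -> no
  Rosa (score=84) -> no
  Pete (score=88) -> YES
  Sam (score=89) -> YES
  Mia (score=61) -> no
  Karen (score=88) -> YES


ANSWER: Pete, Sam, Karen


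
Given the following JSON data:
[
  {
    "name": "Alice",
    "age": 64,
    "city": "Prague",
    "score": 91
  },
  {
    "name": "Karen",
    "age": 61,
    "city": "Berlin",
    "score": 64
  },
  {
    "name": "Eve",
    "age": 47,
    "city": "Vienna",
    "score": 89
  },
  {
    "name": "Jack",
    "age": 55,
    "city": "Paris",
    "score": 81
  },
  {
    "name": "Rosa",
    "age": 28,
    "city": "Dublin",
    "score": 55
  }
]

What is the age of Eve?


Looking up record where name = Eve
Record index: 2
Field 'age' = 47

ANSWER: 47


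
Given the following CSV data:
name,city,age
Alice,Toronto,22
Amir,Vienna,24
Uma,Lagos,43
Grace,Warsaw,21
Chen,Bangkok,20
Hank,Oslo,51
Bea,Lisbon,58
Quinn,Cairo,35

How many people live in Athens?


Scanning city column for 'Athens':
Total matches: 0

ANSWER: 0


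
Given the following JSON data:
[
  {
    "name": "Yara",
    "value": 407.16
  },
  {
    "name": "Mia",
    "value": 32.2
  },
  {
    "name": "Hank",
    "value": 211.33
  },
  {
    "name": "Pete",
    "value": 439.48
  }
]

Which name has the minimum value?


Comparing values:
  Yara: 407.16
  Mia: 32.2
  Hank: 211.33
  Pete: 439.48
Minimum: Mia (32.2)

ANSWER: Mia


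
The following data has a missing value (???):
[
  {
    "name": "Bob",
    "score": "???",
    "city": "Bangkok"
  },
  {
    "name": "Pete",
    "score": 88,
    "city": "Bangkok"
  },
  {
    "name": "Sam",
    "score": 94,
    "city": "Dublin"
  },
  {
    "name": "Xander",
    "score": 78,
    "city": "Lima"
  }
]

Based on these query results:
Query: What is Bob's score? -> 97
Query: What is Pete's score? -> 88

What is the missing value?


The missing value is Bob's score
From query: Bob's score = 97

ANSWER: 97


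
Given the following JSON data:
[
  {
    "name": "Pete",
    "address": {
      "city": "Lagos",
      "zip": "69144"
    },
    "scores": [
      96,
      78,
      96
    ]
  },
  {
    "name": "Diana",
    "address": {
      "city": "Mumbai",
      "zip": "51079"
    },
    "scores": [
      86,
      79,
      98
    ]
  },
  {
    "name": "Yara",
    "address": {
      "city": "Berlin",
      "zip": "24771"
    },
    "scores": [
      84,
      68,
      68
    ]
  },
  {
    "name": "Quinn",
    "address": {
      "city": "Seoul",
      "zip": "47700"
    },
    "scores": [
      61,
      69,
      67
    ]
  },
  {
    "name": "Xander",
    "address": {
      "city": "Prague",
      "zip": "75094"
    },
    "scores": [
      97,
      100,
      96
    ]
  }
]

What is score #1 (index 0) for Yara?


Path: records[2].scores[0]
Value: 84

ANSWER: 84


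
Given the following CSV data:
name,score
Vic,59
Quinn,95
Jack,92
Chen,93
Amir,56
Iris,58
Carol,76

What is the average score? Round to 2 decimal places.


Scores: 59, 95, 92, 93, 56, 58, 76
Sum = 529
Count = 7
Average = 529 / 7 = 75.57

ANSWER: 75.57


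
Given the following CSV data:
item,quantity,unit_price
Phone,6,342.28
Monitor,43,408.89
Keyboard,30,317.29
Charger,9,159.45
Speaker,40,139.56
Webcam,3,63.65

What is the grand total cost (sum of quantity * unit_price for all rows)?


Computing row totals:
  Phone: 6 * 342.28 = 2053.68
  Monitor: 43 * 408.89 = 17582.27
  Keyboard: 30 * 317.29 = 9518.7
  Charger: 9 * 159.45 = 1435.05
  Speaker: 40 * 139.56 = 5582.4
  Webcam: 3 * 63.65 = 190.95
Grand total = 2053.68 + 17582.27 + 9518.7 + 1435.05 + 5582.4 + 190.95 = 36363.05

ANSWER: 36363.05


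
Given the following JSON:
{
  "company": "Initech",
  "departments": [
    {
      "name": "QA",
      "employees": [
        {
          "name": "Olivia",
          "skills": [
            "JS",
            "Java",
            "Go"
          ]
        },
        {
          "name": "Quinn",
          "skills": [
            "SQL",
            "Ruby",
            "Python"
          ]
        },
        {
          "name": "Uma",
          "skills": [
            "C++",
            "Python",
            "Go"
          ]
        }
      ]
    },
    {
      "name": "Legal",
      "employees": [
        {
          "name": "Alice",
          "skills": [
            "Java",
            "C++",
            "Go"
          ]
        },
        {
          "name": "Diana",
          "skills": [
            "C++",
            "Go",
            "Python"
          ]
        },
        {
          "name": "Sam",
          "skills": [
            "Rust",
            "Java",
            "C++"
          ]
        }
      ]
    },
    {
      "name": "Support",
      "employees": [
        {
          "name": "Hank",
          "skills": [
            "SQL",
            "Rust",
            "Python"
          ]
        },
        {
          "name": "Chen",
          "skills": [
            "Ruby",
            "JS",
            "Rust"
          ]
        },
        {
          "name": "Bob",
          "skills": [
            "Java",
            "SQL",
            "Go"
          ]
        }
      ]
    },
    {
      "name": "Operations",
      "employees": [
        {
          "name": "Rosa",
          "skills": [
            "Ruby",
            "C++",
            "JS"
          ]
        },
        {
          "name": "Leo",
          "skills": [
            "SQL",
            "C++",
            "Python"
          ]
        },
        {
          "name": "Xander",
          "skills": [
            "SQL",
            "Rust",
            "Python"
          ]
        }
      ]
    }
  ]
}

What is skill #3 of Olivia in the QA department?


Path: departments[0].employees[0].skills[2]
Value: Go

ANSWER: Go
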